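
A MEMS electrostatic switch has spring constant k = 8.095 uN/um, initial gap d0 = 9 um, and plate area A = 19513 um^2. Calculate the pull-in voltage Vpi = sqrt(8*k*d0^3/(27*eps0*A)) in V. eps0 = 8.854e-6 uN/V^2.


Step 1: Compute numerator: 8 * k * d0^3 = 8 * 8.095 * 9^3 = 47210.04
Step 2: Compute denominator: 27 * eps0 * A = 27 * 8.854e-6 * 19513 = 4.664739
Step 3: Vpi = sqrt(47210.04 / 4.664739)
Vpi = 100.6 V


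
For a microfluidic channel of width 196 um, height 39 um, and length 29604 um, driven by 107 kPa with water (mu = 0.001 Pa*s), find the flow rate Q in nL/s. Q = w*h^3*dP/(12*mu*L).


Step 1: Convert all dimensions to SI (meters).
w = 196e-6 m, h = 39e-6 m, L = 29604e-6 m, dP = 107e3 Pa
Step 2: Q = w * h^3 * dP / (12 * mu * L)
Q = 196e-6 * (39e-6)^3 * 107e3 / (12 * 0.001 * 29604e-6) = 3.5018862e-09 m^3/s
Step 3: Convert Q from m^3/s to nL/s (1 m^3 = 1e12 nL, so multiply by 1e12).
Q = 3501.886 nL/s


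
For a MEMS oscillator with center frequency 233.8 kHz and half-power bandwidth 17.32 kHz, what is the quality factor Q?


Step 1: Q = f0 / bandwidth
Step 2: Q = 233.8 / 17.32
Q = 13.5


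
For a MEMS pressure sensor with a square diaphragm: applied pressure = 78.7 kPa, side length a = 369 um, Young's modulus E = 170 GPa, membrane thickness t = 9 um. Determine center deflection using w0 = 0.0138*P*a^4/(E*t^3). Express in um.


Step 1: Convert pressure to compatible units (E is in GPa, so P in GPa).
P = 78.7 kPa = 78.7e-6 GPa
Step 2: Compute numerator: 0.0138 * P * a^4.
a^4 = 369^4 = 18539817921
numerator = 0.0138 * 78.7e-6 * 18539817921 = 2.01354e+04
Step 3: Compute denominator: E * t^3 = 170 * 9^3 = 123930
Step 4: w0 = numerator / denominator = 2.01354e+04 / 123930 = 0.1625 um


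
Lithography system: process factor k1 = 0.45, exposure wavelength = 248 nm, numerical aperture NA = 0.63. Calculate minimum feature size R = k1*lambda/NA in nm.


Step 1: Identify values: k1 = 0.45, lambda = 248 nm, NA = 0.63
Step 2: R = k1 * lambda / NA
R = 0.45 * 248 / 0.63
R = 177.1 nm


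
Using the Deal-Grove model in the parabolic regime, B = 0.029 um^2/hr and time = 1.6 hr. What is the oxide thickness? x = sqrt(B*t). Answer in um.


Step 1: Compute B*t = 0.029 * 1.6 = 0.0464
Step 2: x = sqrt(0.0464)
x = 0.215 um


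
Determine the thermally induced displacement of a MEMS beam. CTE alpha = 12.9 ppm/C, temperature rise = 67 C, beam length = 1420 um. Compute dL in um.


Step 1: Convert CTE: alpha = 12.9 ppm/C = 12.9e-6 /C
Step 2: dL = 12.9e-6 * 67 * 1420
dL = 1.2273 um


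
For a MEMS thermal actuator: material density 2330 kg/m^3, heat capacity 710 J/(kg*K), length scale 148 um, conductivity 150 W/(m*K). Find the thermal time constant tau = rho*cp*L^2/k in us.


Step 1: Convert L to m: L = 148e-6 m
Step 2: L^2 = (148e-6)^2 = 2.1904e-08 m^2
Step 3: tau = 2330 * 710 * 2.1904e-08 / 150 = 2.4157191e-04 s
Step 4: Convert to microseconds (multiply by 1e6).
tau = 241.572 us


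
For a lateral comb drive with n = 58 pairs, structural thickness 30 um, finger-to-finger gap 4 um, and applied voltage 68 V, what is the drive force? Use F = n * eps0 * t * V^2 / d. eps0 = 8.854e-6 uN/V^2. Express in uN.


Step 1: Parameters: n=58, eps0=8.854e-6 uN/V^2, t=30 um, V=68 V, d=4 um
Step 2: V^2 = 4624
Step 3: F = 58 * 8.854e-6 * 30 * 4624 / 4
F = 17.809 uN


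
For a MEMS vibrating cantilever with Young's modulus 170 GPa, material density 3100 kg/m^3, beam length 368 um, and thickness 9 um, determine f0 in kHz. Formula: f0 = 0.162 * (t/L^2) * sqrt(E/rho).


Step 1: Convert units to SI.
t_SI = 9e-6 m, L_SI = 368e-6 m
Step 2: Calculate sqrt(E/rho).
sqrt(170e9 / 3100) = 7405.32 m/s
Step 3: Compute f0.
f0 = 0.162 * 9e-6 / (368e-6)^2 * 7405.32 = 79727.1 Hz = 79.73 kHz


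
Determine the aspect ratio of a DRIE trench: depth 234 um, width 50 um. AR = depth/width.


Step 1: AR = depth / width
Step 2: AR = 234 / 50
AR = 4.7


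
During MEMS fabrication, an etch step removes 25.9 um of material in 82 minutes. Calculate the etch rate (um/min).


Step 1: Etch rate = depth / time
Step 2: rate = 25.9 / 82
rate = 0.316 um/min


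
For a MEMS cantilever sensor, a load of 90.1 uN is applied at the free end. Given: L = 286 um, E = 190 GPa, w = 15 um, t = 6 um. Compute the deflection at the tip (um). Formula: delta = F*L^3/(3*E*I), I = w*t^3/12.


Step 1: Calculate the second moment of area.
I = w * t^3 / 12 = 15 * 6^3 / 12 = 270.0 um^4
Step 2: Convert E to consistent units (1 GPa = 1000 uN/um^2).
E = 190 GPa = 190000 uN/um^2
Step 3: Calculate tip deflection.
delta = F * L^3 / (3 * E * I)
delta = 90.1 * 286^3 / (3 * 190000 * 270.0)
delta = 13.6957 um


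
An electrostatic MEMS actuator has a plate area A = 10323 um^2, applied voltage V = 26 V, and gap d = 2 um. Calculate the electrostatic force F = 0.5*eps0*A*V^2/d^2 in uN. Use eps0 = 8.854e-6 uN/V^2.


Step 1: Identify parameters.
eps0 = 8.854e-6 uN/V^2, A = 10323 um^2, V = 26 V, d = 2 um
Step 2: Compute V^2 = 26^2 = 676
Step 3: Compute d^2 = 2^2 = 4
Step 4: F = 0.5 * 8.854e-6 * 10323 * 676 / 4
F = 7.723 uN


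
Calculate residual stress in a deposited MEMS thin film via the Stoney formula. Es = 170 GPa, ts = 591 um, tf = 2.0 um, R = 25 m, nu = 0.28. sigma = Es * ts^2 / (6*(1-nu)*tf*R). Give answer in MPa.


Step 1: Compute numerator: Es * ts^2 = 170 * 591^2 = 59377770 (GPa*um^2)
Step 2: Compute denominator (R in um): 6*(1-nu)*tf*R = 6*0.72*2.0*25e6 = 216000000.0 (um^2)
Step 3: sigma (GPa) = 59377770 / 216000000.0 = 2.74897e-01 GPa
Step 4: Convert to MPa (x1000): sigma = 274.9 MPa


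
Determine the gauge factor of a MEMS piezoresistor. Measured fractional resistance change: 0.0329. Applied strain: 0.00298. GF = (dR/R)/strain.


Step 1: Identify values.
dR/R = 0.0329, strain = 0.00298
Step 2: GF = (dR/R) / strain = 0.0329 / 0.00298
GF = 11.0


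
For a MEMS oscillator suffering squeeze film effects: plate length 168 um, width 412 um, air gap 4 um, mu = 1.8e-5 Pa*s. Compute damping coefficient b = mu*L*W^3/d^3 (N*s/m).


Step 1: Convert to SI.
L = 168e-6 m, W = 412e-6 m, d = 4e-6 m
Step 2: W^3 = (412e-6)^3 = 6.99e-11 m^3
Step 3: d^3 = (4e-6)^3 = 6.40e-17 m^3
Step 4: b = 1.8e-5 * 168e-6 * 6.99e-11 / 6.40e-17
b = 3.30e-03 N*s/m


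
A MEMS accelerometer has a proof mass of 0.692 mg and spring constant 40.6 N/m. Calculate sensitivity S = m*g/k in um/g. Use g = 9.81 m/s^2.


Step 1: Convert mass: m = 0.692 mg = 6.92e-07 kg
Step 2: S = m * g / k = 6.92e-07 * 9.81 / 40.6
Step 3: S = 1.67e-07 m/g
Step 4: Convert to um/g: S = 0.167 um/g


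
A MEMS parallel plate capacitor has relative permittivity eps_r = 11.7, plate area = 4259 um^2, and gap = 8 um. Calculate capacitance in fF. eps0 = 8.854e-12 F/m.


Step 1: Convert area to m^2: A = 4259e-12 m^2
Step 2: Convert gap to m: d = 8e-6 m
Step 3: C = eps0 * eps_r * A / d
C = 8.854e-12 * 11.7 * 4259e-12 / 8e-6
Step 4: Convert to fF (multiply by 1e15).
C = 55.15 fF


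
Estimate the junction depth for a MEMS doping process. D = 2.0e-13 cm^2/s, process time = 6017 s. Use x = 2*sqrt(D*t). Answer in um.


Step 1: Compute D*t = 2.0e-13 * 6017 = 1.2034e-09 cm^2
Step 2: sqrt(D*t) = 3.469e-05 cm
Step 3: x = 2 * 3.469e-05 cm = 6.938e-05 cm
Step 4: Convert to um (1 cm = 1e4 um): x = 0.694 um


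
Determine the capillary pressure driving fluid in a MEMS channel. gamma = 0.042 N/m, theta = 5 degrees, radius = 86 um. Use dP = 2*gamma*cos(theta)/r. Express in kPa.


Step 1: cos(5 deg) = 0.9962
Step 2: Convert r to m: r = 86e-6 m
Step 3: dP = 2 * 0.042 * 0.9962 / 86e-6 = 973.0 Pa
Step 4: Convert Pa to kPa (divide by 1000).
dP = 0.97 kPa


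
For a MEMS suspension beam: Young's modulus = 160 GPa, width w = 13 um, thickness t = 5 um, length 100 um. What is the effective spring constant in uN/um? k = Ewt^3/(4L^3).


Step 1: Convert E to consistent units (1 GPa = 1000 uN/um^2).
E = 160 GPa = 160000 uN/um^2
Step 2: Compute t^3 = 5^3 = 125
Step 3: Compute L^3 = 100^3 = 1000000
Step 4: k = 160000 * 13 * 125 / (4 * 1000000)
k = 65.0 uN/um


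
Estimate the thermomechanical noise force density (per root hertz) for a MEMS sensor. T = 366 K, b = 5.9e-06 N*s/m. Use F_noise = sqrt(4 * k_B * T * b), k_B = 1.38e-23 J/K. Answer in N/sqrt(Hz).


Step 1: Compute 4 * k_B * T * b
= 4 * 1.38e-23 * 366 * 5.9e-06
= 1.1920e-25 N^2/Hz
Step 2: F_noise = sqrt(1.1920e-25)
F_noise = 3.45e-13 N/sqrt(Hz)


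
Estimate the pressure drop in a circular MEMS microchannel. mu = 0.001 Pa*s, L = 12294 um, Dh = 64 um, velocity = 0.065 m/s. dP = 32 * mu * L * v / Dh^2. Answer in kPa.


Step 1: Convert to SI: L = 12294e-6 m, Dh = 64e-6 m
Step 2: dP = 32 * 0.001 * 12294e-6 * 0.065 / (64e-6)^2
Step 3: dP = 6243.05 Pa
Step 4: Convert to kPa: dP = 6.24 kPa


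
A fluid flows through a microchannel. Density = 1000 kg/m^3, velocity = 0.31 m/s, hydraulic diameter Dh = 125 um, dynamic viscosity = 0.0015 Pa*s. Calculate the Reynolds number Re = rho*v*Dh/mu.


Step 1: Convert Dh to meters: Dh = 125e-6 m
Step 2: Re = rho * v * Dh / mu
Re = 1000 * 0.31 * 125e-6 / 0.0015
Re = 25.833


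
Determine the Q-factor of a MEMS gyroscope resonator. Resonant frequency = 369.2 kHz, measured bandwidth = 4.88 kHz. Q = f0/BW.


Step 1: Q = f0 / bandwidth
Step 2: Q = 369.2 / 4.88
Q = 75.7


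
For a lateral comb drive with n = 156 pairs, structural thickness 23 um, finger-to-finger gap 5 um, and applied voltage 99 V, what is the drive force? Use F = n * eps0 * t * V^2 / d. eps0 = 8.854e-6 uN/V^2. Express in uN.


Step 1: Parameters: n=156, eps0=8.854e-6 uN/V^2, t=23 um, V=99 V, d=5 um
Step 2: V^2 = 9801
Step 3: F = 156 * 8.854e-6 * 23 * 9801 / 5
F = 62.272 uN


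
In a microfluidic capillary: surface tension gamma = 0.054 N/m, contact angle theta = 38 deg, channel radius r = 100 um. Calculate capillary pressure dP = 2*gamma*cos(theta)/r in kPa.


Step 1: cos(38 deg) = 0.788
Step 2: Convert r to m: r = 100e-6 m
Step 3: dP = 2 * 0.054 * 0.788 / 100e-6 = 851.0 Pa
Step 4: Convert Pa to kPa (divide by 1000).
dP = 0.85 kPa


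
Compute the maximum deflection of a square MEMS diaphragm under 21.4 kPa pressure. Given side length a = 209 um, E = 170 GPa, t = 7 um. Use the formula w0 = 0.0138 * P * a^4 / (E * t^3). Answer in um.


Step 1: Convert pressure to compatible units (E is in GPa, so P in GPa).
P = 21.4 kPa = 21.4e-6 GPa
Step 2: Compute numerator: 0.0138 * P * a^4.
a^4 = 209^4 = 1908029761
numerator = 0.0138 * 21.4e-6 * 1908029761 = 5.635e+02
Step 3: Compute denominator: E * t^3 = 170 * 7^3 = 58310
Step 4: w0 = numerator / denominator = 5.635e+02 / 58310 = 0.0097 um


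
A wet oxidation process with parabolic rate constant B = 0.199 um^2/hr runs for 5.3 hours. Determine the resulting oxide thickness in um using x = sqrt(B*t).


Step 1: Compute B*t = 0.199 * 5.3 = 1.0547
Step 2: x = sqrt(1.0547)
x = 1.027 um


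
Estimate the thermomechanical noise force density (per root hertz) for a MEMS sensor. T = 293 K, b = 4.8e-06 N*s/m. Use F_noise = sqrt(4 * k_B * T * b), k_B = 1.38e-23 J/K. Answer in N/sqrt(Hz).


Step 1: Compute 4 * k_B * T * b
= 4 * 1.38e-23 * 293 * 4.8e-06
= 7.7633e-26 N^2/Hz
Step 2: F_noise = sqrt(7.7633e-26)
F_noise = 2.79e-13 N/sqrt(Hz)


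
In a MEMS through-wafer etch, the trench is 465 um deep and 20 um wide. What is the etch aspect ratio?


Step 1: AR = depth / width
Step 2: AR = 465 / 20
AR = 23.3


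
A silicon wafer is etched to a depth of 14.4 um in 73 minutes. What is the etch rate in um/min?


Step 1: Etch rate = depth / time
Step 2: rate = 14.4 / 73
rate = 0.197 um/min


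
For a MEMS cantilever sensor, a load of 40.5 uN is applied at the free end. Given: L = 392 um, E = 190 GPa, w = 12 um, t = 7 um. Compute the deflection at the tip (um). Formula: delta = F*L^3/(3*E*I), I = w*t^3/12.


Step 1: Calculate the second moment of area.
I = w * t^3 / 12 = 12 * 7^3 / 12 = 343.0 um^4
Step 2: Convert E to consistent units (1 GPa = 1000 uN/um^2).
E = 190 GPa = 190000 uN/um^2
Step 3: Calculate tip deflection.
delta = F * L^3 / (3 * E * I)
delta = 40.5 * 392^3 / (3 * 190000 * 343.0)
delta = 12.478 um


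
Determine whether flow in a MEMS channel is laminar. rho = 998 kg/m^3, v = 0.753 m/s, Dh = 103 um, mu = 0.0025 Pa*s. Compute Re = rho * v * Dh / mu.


Step 1: Convert Dh to meters: Dh = 103e-6 m
Step 2: Re = rho * v * Dh / mu
Re = 998 * 0.753 * 103e-6 / 0.0025
Re = 30.962
Since Re = 30.962 is below ~2300, the flow is laminar.


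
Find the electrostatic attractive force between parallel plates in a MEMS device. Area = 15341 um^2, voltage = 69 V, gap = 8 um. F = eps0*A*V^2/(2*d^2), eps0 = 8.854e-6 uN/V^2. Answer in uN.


Step 1: Identify parameters.
eps0 = 8.854e-6 uN/V^2, A = 15341 um^2, V = 69 V, d = 8 um
Step 2: Compute V^2 = 69^2 = 4761
Step 3: Compute d^2 = 8^2 = 64
Step 4: F = 0.5 * 8.854e-6 * 15341 * 4761 / 64
F = 5.052 uN


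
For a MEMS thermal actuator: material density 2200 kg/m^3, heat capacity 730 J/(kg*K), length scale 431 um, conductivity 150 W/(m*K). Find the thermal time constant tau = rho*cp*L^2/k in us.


Step 1: Convert L to m: L = 431e-6 m
Step 2: L^2 = (431e-6)^2 = 1.85761e-07 m^2
Step 3: tau = 2200 * 730 * 1.85761e-07 / 150 = 1.98888111e-03 s
Step 4: Convert to microseconds (multiply by 1e6).
tau = 1988.881 us


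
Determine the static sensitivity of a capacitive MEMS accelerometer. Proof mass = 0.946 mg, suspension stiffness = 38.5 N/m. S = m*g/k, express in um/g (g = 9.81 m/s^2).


Step 1: Convert mass: m = 0.946 mg = 9.46e-07 kg
Step 2: S = m * g / k = 9.46e-07 * 9.81 / 38.5
Step 3: S = 2.41e-07 m/g
Step 4: Convert to um/g: S = 0.241 um/g


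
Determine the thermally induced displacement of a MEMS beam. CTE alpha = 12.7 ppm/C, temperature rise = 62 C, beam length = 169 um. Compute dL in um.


Step 1: Convert CTE: alpha = 12.7 ppm/C = 12.7e-6 /C
Step 2: dL = 12.7e-6 * 62 * 169
dL = 0.1331 um


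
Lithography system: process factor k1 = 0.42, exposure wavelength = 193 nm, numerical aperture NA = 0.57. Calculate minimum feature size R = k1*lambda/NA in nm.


Step 1: Identify values: k1 = 0.42, lambda = 193 nm, NA = 0.57
Step 2: R = k1 * lambda / NA
R = 0.42 * 193 / 0.57
R = 142.2 nm


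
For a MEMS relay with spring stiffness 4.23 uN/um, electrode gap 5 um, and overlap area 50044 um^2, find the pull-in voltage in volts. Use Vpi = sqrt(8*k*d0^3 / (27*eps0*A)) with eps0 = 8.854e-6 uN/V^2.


Step 1: Compute numerator: 8 * k * d0^3 = 8 * 4.23 * 5^3 = 4230.0
Step 2: Compute denominator: 27 * eps0 * A = 27 * 8.854e-6 * 50044 = 11.963419
Step 3: Vpi = sqrt(4230.0 / 11.963419)
Vpi = 18.8 V


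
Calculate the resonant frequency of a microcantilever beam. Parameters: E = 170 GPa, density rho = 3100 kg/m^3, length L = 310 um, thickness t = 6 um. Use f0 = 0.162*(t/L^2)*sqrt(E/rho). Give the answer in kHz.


Step 1: Convert units to SI.
t_SI = 6e-6 m, L_SI = 310e-6 m
Step 2: Calculate sqrt(E/rho).
sqrt(170e9 / 3100) = 7405.32 m/s
Step 3: Compute f0.
f0 = 0.162 * 6e-6 / (310e-6)^2 * 7405.32 = 74900.8 Hz = 74.9 kHz


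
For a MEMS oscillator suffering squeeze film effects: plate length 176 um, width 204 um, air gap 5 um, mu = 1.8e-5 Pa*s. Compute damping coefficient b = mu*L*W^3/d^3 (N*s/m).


Step 1: Convert to SI.
L = 176e-6 m, W = 204e-6 m, d = 5e-6 m
Step 2: W^3 = (204e-6)^3 = 8.49e-12 m^3
Step 3: d^3 = (5e-6)^3 = 1.25e-16 m^3
Step 4: b = 1.8e-5 * 176e-6 * 8.49e-12 / 1.25e-16
b = 2.15e-04 N*s/m


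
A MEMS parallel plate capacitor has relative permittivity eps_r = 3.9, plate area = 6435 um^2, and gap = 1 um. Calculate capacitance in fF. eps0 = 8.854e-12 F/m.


Step 1: Convert area to m^2: A = 6435e-12 m^2
Step 2: Convert gap to m: d = 1e-6 m
Step 3: C = eps0 * eps_r * A / d
C = 8.854e-12 * 3.9 * 6435e-12 / 1e-6
Step 4: Convert to fF (multiply by 1e15).
C = 222.2 fF


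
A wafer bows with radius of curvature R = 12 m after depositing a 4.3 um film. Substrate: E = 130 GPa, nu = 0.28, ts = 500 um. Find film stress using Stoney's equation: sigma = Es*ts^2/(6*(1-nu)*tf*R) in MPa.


Step 1: Compute numerator: Es * ts^2 = 130 * 500^2 = 32500000 (GPa*um^2)
Step 2: Compute denominator (R in um): 6*(1-nu)*tf*R = 6*0.72*4.3*12e6 = 222912000.0 (um^2)
Step 3: sigma (GPa) = 32500000 / 222912000.0 = 1.45797e-01 GPa
Step 4: Convert to MPa (x1000): sigma = 145.8 MPa


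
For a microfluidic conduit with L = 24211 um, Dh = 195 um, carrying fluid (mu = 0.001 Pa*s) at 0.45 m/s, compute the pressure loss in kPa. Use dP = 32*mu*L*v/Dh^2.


Step 1: Convert to SI: L = 24211e-6 m, Dh = 195e-6 m
Step 2: dP = 32 * 0.001 * 24211e-6 * 0.45 / (195e-6)^2
Step 3: dP = 9168.66 Pa
Step 4: Convert to kPa: dP = 9.17 kPa


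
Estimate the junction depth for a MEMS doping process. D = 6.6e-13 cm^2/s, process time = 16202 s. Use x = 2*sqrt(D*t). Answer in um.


Step 1: Compute D*t = 6.6e-13 * 16202 = 1.069332e-08 cm^2
Step 2: sqrt(D*t) = 1.03409e-04 cm
Step 3: x = 2 * 1.03409e-04 cm = 2.06818e-04 cm
Step 4: Convert to um (1 cm = 1e4 um): x = 2.068 um


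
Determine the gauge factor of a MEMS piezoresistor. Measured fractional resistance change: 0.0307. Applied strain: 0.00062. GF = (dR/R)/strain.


Step 1: Identify values.
dR/R = 0.0307, strain = 0.00062
Step 2: GF = (dR/R) / strain = 0.0307 / 0.00062
GF = 49.5


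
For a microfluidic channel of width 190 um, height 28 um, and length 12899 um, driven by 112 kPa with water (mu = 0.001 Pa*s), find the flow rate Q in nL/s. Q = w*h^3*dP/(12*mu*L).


Step 1: Convert all dimensions to SI (meters).
w = 190e-6 m, h = 28e-6 m, L = 12899e-6 m, dP = 112e3 Pa
Step 2: Q = w * h^3 * dP / (12 * mu * L)
Q = 190e-6 * (28e-6)^3 * 112e3 / (12 * 0.001 * 12899e-6) = 3.0179249e-09 m^3/s
Step 3: Convert Q from m^3/s to nL/s (1 m^3 = 1e12 nL, so multiply by 1e12).
Q = 3017.925 nL/s


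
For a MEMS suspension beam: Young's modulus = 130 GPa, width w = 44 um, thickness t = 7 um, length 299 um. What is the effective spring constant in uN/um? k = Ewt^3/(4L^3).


Step 1: Convert E to consistent units (1 GPa = 1000 uN/um^2).
E = 130 GPa = 130000 uN/um^2
Step 2: Compute t^3 = 7^3 = 343
Step 3: Compute L^3 = 299^3 = 26730899
Step 4: k = 130000 * 44 * 343 / (4 * 26730899)
k = 18.3492 uN/um


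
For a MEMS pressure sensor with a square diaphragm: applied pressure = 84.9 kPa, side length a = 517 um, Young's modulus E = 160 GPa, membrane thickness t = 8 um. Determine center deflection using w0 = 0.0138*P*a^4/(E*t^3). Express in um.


Step 1: Convert pressure to compatible units (E is in GPa, so P in GPa).
P = 84.9 kPa = 84.9e-6 GPa
Step 2: Compute numerator: 0.0138 * P * a^4.
a^4 = 517^4 = 71443409521
numerator = 0.0138 * 84.9e-6 * 71443409521 = 8.370453e+04
Step 3: Compute denominator: E * t^3 = 160 * 8^3 = 81920
Step 4: w0 = numerator / denominator = 8.370453e+04 / 81920 = 1.0218 um


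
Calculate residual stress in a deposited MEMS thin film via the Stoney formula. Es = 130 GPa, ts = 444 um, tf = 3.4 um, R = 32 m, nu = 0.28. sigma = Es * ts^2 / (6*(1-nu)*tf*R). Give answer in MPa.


Step 1: Compute numerator: Es * ts^2 = 130 * 444^2 = 25627680 (GPa*um^2)
Step 2: Compute denominator (R in um): 6*(1-nu)*tf*R = 6*0.72*3.4*32e6 = 470016000.0 (um^2)
Step 3: sigma (GPa) = 25627680 / 470016000.0 = 5.4525e-02 GPa
Step 4: Convert to MPa (x1000): sigma = 54.5 MPa


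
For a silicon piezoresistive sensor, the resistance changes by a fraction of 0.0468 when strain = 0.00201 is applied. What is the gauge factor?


Step 1: Identify values.
dR/R = 0.0468, strain = 0.00201
Step 2: GF = (dR/R) / strain = 0.0468 / 0.00201
GF = 23.3


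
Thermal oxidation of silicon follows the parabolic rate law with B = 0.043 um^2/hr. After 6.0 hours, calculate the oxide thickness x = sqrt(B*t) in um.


Step 1: Compute B*t = 0.043 * 6.0 = 0.258
Step 2: x = sqrt(0.258)
x = 0.508 um


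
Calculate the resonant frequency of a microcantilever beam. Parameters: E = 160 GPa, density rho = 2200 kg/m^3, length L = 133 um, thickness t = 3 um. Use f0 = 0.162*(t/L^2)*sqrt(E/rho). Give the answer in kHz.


Step 1: Convert units to SI.
t_SI = 3e-6 m, L_SI = 133e-6 m
Step 2: Calculate sqrt(E/rho).
sqrt(160e9 / 2200) = 8528.03 m/s
Step 3: Compute f0.
f0 = 0.162 * 3e-6 / (133e-6)^2 * 8528.03 = 234305.1 Hz = 234.31 kHz


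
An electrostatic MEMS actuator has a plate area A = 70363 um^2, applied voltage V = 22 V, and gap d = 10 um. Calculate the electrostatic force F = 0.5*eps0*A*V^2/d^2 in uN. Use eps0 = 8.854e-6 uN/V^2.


Step 1: Identify parameters.
eps0 = 8.854e-6 uN/V^2, A = 70363 um^2, V = 22 V, d = 10 um
Step 2: Compute V^2 = 22^2 = 484
Step 3: Compute d^2 = 10^2 = 100
Step 4: F = 0.5 * 8.854e-6 * 70363 * 484 / 100
F = 1.508 uN


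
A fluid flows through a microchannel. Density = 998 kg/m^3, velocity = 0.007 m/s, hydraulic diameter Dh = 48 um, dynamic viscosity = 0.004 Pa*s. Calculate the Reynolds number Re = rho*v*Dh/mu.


Step 1: Convert Dh to meters: Dh = 48e-6 m
Step 2: Re = rho * v * Dh / mu
Re = 998 * 0.007 * 48e-6 / 0.004
Re = 0.084


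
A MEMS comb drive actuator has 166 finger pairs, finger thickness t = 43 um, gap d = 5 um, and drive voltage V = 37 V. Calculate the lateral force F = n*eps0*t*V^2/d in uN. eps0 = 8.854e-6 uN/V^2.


Step 1: Parameters: n=166, eps0=8.854e-6 uN/V^2, t=43 um, V=37 V, d=5 um
Step 2: V^2 = 1369
Step 3: F = 166 * 8.854e-6 * 43 * 1369 / 5
F = 17.304 uN


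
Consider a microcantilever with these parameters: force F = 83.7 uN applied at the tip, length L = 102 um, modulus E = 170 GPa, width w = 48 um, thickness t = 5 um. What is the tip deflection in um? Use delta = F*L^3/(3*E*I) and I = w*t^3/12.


Step 1: Calculate the second moment of area.
I = w * t^3 / 12 = 48 * 5^3 / 12 = 500.0 um^4
Step 2: Convert E to consistent units (1 GPa = 1000 uN/um^2).
E = 170 GPa = 170000 uN/um^2
Step 3: Calculate tip deflection.
delta = F * L^3 / (3 * E * I)
delta = 83.7 * 102^3 / (3 * 170000 * 500.0)
delta = 0.3483 um


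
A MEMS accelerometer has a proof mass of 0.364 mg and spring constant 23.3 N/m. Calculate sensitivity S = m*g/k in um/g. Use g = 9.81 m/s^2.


Step 1: Convert mass: m = 0.364 mg = 3.64e-07 kg
Step 2: S = m * g / k = 3.64e-07 * 9.81 / 23.3
Step 3: S = 1.53e-07 m/g
Step 4: Convert to um/g: S = 0.153 um/g


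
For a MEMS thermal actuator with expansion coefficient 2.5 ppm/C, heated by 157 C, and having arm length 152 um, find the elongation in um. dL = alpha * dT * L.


Step 1: Convert CTE: alpha = 2.5 ppm/C = 2.5e-6 /C
Step 2: dL = 2.5e-6 * 157 * 152
dL = 0.0597 um


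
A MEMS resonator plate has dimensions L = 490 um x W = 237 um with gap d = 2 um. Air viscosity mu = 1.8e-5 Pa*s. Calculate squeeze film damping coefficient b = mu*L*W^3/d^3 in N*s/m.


Step 1: Convert to SI.
L = 490e-6 m, W = 237e-6 m, d = 2e-6 m
Step 2: W^3 = (237e-6)^3 = 1.33e-11 m^3
Step 3: d^3 = (2e-6)^3 = 8.00e-18 m^3
Step 4: b = 1.8e-5 * 490e-6 * 1.33e-11 / 8.00e-18
b = 1.47e-02 N*s/m


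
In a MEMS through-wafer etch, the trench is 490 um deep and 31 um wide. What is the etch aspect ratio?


Step 1: AR = depth / width
Step 2: AR = 490 / 31
AR = 15.8


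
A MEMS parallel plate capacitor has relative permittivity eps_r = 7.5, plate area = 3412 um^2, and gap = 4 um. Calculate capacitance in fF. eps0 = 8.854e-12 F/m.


Step 1: Convert area to m^2: A = 3412e-12 m^2
Step 2: Convert gap to m: d = 4e-6 m
Step 3: C = eps0 * eps_r * A / d
C = 8.854e-12 * 7.5 * 3412e-12 / 4e-6
Step 4: Convert to fF (multiply by 1e15).
C = 56.64 fF


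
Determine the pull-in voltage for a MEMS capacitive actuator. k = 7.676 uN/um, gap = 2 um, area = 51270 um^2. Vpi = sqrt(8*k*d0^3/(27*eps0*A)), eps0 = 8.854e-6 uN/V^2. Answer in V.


Step 1: Compute numerator: 8 * k * d0^3 = 8 * 7.676 * 2^3 = 491.264
Step 2: Compute denominator: 27 * eps0 * A = 27 * 8.854e-6 * 51270 = 12.256504
Step 3: Vpi = sqrt(491.264 / 12.256504)
Vpi = 6.33 V


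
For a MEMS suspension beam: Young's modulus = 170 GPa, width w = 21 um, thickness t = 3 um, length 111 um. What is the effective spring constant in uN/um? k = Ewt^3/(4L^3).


Step 1: Convert E to consistent units (1 GPa = 1000 uN/um^2).
E = 170 GPa = 170000 uN/um^2
Step 2: Compute t^3 = 3^3 = 27
Step 3: Compute L^3 = 111^3 = 1367631
Step 4: k = 170000 * 21 * 27 / (4 * 1367631)
k = 17.6199 uN/um


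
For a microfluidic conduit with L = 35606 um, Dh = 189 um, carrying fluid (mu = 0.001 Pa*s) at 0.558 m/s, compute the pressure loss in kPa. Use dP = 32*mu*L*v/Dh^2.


Step 1: Convert to SI: L = 35606e-6 m, Dh = 189e-6 m
Step 2: dP = 32 * 0.001 * 35606e-6 * 0.558 / (189e-6)^2
Step 3: dP = 17798.51 Pa
Step 4: Convert to kPa: dP = 17.8 kPa


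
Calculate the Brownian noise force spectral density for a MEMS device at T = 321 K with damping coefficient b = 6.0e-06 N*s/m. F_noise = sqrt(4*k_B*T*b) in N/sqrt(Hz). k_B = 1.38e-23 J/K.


Step 1: Compute 4 * k_B * T * b
= 4 * 1.38e-23 * 321 * 6.0e-06
= 1.0632e-25 N^2/Hz
Step 2: F_noise = sqrt(1.0632e-25)
F_noise = 3.26e-13 N/sqrt(Hz)


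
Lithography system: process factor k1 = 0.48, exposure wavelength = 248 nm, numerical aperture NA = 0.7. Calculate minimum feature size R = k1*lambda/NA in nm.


Step 1: Identify values: k1 = 0.48, lambda = 248 nm, NA = 0.7
Step 2: R = k1 * lambda / NA
R = 0.48 * 248 / 0.7
R = 170.1 nm


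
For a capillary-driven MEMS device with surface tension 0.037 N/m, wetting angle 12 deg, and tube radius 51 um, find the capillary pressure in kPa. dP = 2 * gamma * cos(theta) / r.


Step 1: cos(12 deg) = 0.9781
Step 2: Convert r to m: r = 51e-6 m
Step 3: dP = 2 * 0.037 * 0.9781 / 51e-6 = 1419.2 Pa
Step 4: Convert Pa to kPa (divide by 1000).
dP = 1.42 kPa


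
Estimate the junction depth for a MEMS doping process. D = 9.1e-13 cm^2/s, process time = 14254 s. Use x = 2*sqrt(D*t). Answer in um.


Step 1: Compute D*t = 9.1e-13 * 14254 = 1.297114e-08 cm^2
Step 2: sqrt(D*t) = 1.13891e-04 cm
Step 3: x = 2 * 1.13891e-04 cm = 2.27782e-04 cm
Step 4: Convert to um (1 cm = 1e4 um): x = 2.278 um


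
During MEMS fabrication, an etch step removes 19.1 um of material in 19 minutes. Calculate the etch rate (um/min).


Step 1: Etch rate = depth / time
Step 2: rate = 19.1 / 19
rate = 1.005 um/min


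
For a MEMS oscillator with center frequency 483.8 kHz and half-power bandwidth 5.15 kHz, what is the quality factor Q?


Step 1: Q = f0 / bandwidth
Step 2: Q = 483.8 / 5.15
Q = 93.9


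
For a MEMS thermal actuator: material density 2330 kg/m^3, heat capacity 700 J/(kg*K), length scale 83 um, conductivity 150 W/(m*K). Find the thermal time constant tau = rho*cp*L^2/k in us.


Step 1: Convert L to m: L = 83e-6 m
Step 2: L^2 = (83e-6)^2 = 6.889e-09 m^2
Step 3: tau = 2330 * 700 * 6.889e-09 / 150 = 7.490639e-05 s
Step 4: Convert to microseconds (multiply by 1e6).
tau = 74.906 us


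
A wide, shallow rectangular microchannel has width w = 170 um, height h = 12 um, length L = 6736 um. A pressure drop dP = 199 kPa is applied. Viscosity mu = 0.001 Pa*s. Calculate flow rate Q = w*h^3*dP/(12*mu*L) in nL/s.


Step 1: Convert all dimensions to SI (meters).
w = 170e-6 m, h = 12e-6 m, L = 6736e-6 m, dP = 199e3 Pa
Step 2: Q = w * h^3 * dP / (12 * mu * L)
Q = 170e-6 * (12e-6)^3 * 199e3 / (12 * 0.001 * 6736e-6) = 7.2320665e-10 m^3/s
Step 3: Convert Q from m^3/s to nL/s (1 m^3 = 1e12 nL, so multiply by 1e12).
Q = 723.207 nL/s


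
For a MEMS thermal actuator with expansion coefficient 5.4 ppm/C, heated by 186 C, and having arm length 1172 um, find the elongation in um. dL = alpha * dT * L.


Step 1: Convert CTE: alpha = 5.4 ppm/C = 5.4e-6 /C
Step 2: dL = 5.4e-6 * 186 * 1172
dL = 1.1772 um


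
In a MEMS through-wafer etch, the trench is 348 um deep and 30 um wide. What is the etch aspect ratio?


Step 1: AR = depth / width
Step 2: AR = 348 / 30
AR = 11.6


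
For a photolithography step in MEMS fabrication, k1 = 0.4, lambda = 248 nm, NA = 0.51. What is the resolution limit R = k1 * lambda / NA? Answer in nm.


Step 1: Identify values: k1 = 0.4, lambda = 248 nm, NA = 0.51
Step 2: R = k1 * lambda / NA
R = 0.4 * 248 / 0.51
R = 194.5 nm


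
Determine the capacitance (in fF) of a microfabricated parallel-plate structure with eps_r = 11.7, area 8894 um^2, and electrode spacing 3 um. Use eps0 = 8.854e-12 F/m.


Step 1: Convert area to m^2: A = 8894e-12 m^2
Step 2: Convert gap to m: d = 3e-6 m
Step 3: C = eps0 * eps_r * A / d
C = 8.854e-12 * 11.7 * 8894e-12 / 3e-6
Step 4: Convert to fF (multiply by 1e15).
C = 307.12 fF


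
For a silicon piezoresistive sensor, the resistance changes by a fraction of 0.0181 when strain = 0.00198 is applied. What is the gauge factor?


Step 1: Identify values.
dR/R = 0.0181, strain = 0.00198
Step 2: GF = (dR/R) / strain = 0.0181 / 0.00198
GF = 9.1


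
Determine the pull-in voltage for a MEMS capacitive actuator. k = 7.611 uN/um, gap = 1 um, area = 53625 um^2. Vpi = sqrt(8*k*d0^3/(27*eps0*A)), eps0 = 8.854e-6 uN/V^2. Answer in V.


Step 1: Compute numerator: 8 * k * d0^3 = 8 * 7.611 * 1^3 = 60.888
Step 2: Compute denominator: 27 * eps0 * A = 27 * 8.854e-6 * 53625 = 12.819485
Step 3: Vpi = sqrt(60.888 / 12.819485)
Vpi = 2.18 V


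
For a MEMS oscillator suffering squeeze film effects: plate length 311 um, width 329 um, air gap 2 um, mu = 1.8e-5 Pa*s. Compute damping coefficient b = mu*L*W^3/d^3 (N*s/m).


Step 1: Convert to SI.
L = 311e-6 m, W = 329e-6 m, d = 2e-6 m
Step 2: W^3 = (329e-6)^3 = 3.56e-11 m^3
Step 3: d^3 = (2e-6)^3 = 8.00e-18 m^3
Step 4: b = 1.8e-5 * 311e-6 * 3.56e-11 / 8.00e-18
b = 2.49e-02 N*s/m


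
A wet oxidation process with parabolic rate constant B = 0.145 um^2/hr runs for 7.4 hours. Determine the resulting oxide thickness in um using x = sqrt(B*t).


Step 1: Compute B*t = 0.145 * 7.4 = 1.073
Step 2: x = sqrt(1.073)
x = 1.036 um


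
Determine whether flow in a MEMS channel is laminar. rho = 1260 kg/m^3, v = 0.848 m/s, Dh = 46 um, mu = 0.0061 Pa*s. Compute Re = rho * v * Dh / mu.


Step 1: Convert Dh to meters: Dh = 46e-6 m
Step 2: Re = rho * v * Dh / mu
Re = 1260 * 0.848 * 46e-6 / 0.0061
Re = 8.057
Since Re = 8.057 is below ~2300, the flow is laminar.


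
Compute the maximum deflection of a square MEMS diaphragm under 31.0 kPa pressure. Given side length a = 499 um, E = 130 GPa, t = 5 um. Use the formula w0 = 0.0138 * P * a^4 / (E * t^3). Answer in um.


Step 1: Convert pressure to compatible units (E is in GPa, so P in GPa).
P = 31.0 kPa = 31.0e-6 GPa
Step 2: Compute numerator: 0.0138 * P * a^4.
a^4 = 499^4 = 62001498001
numerator = 0.0138 * 31.0e-6 * 62001498001 = 2.652424e+04
Step 3: Compute denominator: E * t^3 = 130 * 5^3 = 16250
Step 4: w0 = numerator / denominator = 2.652424e+04 / 16250 = 1.6323 um


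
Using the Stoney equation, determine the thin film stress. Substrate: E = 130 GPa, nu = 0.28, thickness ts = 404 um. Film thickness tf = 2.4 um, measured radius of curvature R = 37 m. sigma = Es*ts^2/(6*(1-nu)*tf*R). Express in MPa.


Step 1: Compute numerator: Es * ts^2 = 130 * 404^2 = 21218080 (GPa*um^2)
Step 2: Compute denominator (R in um): 6*(1-nu)*tf*R = 6*0.72*2.4*37e6 = 383616000.0 (um^2)
Step 3: sigma (GPa) = 21218080 / 383616000.0 = 5.5311e-02 GPa
Step 4: Convert to MPa (x1000): sigma = 55.3 MPa


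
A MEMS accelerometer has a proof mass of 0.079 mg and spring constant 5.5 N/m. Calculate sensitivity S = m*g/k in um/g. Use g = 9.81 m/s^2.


Step 1: Convert mass: m = 0.079 mg = 7.90e-08 kg
Step 2: S = m * g / k = 7.90e-08 * 9.81 / 5.5
Step 3: S = 1.41e-07 m/g
Step 4: Convert to um/g: S = 0.141 um/g


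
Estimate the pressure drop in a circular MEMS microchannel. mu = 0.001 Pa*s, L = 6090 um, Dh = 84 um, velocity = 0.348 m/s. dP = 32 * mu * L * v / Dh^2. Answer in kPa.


Step 1: Convert to SI: L = 6090e-6 m, Dh = 84e-6 m
Step 2: dP = 32 * 0.001 * 6090e-6 * 0.348 / (84e-6)^2
Step 3: dP = 9611.43 Pa
Step 4: Convert to kPa: dP = 9.61 kPa


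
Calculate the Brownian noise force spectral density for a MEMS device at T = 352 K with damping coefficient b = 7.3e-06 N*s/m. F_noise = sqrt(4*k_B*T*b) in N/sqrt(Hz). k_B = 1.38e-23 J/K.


Step 1: Compute 4 * k_B * T * b
= 4 * 1.38e-23 * 352 * 7.3e-06
= 1.4184e-25 N^2/Hz
Step 2: F_noise = sqrt(1.4184e-25)
F_noise = 3.77e-13 N/sqrt(Hz)


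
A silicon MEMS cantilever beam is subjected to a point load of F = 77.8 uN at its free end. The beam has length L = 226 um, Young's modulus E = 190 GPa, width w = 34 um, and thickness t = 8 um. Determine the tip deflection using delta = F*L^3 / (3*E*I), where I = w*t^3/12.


Step 1: Calculate the second moment of area.
I = w * t^3 / 12 = 34 * 8^3 / 12 = 1450.6667 um^4
Step 2: Convert E to consistent units (1 GPa = 1000 uN/um^2).
E = 190 GPa = 190000 uN/um^2
Step 3: Calculate tip deflection.
delta = F * L^3 / (3 * E * I)
delta = 77.8 * 226^3 / (3 * 190000 * 1450.6667)
delta = 1.0861 um


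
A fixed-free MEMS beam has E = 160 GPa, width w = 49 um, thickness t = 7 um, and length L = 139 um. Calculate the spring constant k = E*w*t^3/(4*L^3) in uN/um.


Step 1: Convert E to consistent units (1 GPa = 1000 uN/um^2).
E = 160 GPa = 160000 uN/um^2
Step 2: Compute t^3 = 7^3 = 343
Step 3: Compute L^3 = 139^3 = 2685619
Step 4: k = 160000 * 49 * 343 / (4 * 2685619)
k = 250.3259 uN/um


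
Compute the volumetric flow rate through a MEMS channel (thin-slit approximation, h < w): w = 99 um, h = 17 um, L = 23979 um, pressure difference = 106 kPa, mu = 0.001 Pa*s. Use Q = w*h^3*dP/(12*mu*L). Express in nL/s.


Step 1: Convert all dimensions to SI (meters).
w = 99e-6 m, h = 17e-6 m, L = 23979e-6 m, dP = 106e3 Pa
Step 2: Q = w * h^3 * dP / (12 * mu * L)
Q = 99e-6 * (17e-6)^3 * 106e3 / (12 * 0.001 * 23979e-6) = 1.7917421e-10 m^3/s
Step 3: Convert Q from m^3/s to nL/s (1 m^3 = 1e12 nL, so multiply by 1e12).
Q = 179.174 nL/s


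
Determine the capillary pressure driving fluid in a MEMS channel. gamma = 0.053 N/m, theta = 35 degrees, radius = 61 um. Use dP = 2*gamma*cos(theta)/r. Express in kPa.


Step 1: cos(35 deg) = 0.8192
Step 2: Convert r to m: r = 61e-6 m
Step 3: dP = 2 * 0.053 * 0.8192 / 61e-6 = 1423.5 Pa
Step 4: Convert Pa to kPa (divide by 1000).
dP = 1.42 kPa


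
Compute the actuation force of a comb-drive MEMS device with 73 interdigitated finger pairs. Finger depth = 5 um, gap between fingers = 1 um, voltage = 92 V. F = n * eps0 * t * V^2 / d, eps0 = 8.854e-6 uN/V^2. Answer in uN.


Step 1: Parameters: n=73, eps0=8.854e-6 uN/V^2, t=5 um, V=92 V, d=1 um
Step 2: V^2 = 8464
Step 3: F = 73 * 8.854e-6 * 5 * 8464 / 1
F = 27.353 uN


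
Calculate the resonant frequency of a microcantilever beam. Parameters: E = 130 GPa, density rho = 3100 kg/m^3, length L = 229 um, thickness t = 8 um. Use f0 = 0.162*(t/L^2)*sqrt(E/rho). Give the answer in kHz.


Step 1: Convert units to SI.
t_SI = 8e-6 m, L_SI = 229e-6 m
Step 2: Calculate sqrt(E/rho).
sqrt(130e9 / 3100) = 6475.76 m/s
Step 3: Compute f0.
f0 = 0.162 * 8e-6 / (229e-6)^2 * 6475.76 = 160038.6 Hz = 160.04 kHz


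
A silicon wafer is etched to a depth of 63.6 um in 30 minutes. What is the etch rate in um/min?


Step 1: Etch rate = depth / time
Step 2: rate = 63.6 / 30
rate = 2.12 um/min


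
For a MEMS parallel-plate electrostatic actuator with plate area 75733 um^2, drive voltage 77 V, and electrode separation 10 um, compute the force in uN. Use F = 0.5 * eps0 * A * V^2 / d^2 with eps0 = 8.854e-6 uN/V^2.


Step 1: Identify parameters.
eps0 = 8.854e-6 uN/V^2, A = 75733 um^2, V = 77 V, d = 10 um
Step 2: Compute V^2 = 77^2 = 5929
Step 3: Compute d^2 = 10^2 = 100
Step 4: F = 0.5 * 8.854e-6 * 75733 * 5929 / 100
F = 19.878 uN


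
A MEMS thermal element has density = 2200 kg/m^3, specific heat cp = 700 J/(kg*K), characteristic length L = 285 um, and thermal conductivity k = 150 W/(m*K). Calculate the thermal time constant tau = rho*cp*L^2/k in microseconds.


Step 1: Convert L to m: L = 285e-6 m
Step 2: L^2 = (285e-6)^2 = 8.1225e-08 m^2
Step 3: tau = 2200 * 700 * 8.1225e-08 / 150 = 8.3391e-04 s
Step 4: Convert to microseconds (multiply by 1e6).
tau = 833.91 us


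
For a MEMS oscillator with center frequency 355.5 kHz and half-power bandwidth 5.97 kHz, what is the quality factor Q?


Step 1: Q = f0 / bandwidth
Step 2: Q = 355.5 / 5.97
Q = 59.5


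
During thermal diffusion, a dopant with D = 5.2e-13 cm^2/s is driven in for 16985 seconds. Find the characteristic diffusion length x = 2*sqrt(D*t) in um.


Step 1: Compute D*t = 5.2e-13 * 16985 = 8.8322e-09 cm^2
Step 2: sqrt(D*t) = 9.398e-05 cm
Step 3: x = 2 * 9.398e-05 cm = 1.8796e-04 cm
Step 4: Convert to um (1 cm = 1e4 um): x = 1.88 um


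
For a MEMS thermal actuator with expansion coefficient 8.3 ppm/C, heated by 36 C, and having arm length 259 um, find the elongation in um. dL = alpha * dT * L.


Step 1: Convert CTE: alpha = 8.3 ppm/C = 8.3e-6 /C
Step 2: dL = 8.3e-6 * 36 * 259
dL = 0.0774 um


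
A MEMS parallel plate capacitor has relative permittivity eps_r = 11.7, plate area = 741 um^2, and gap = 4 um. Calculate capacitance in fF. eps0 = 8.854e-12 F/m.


Step 1: Convert area to m^2: A = 741e-12 m^2
Step 2: Convert gap to m: d = 4e-6 m
Step 3: C = eps0 * eps_r * A / d
C = 8.854e-12 * 11.7 * 741e-12 / 4e-6
Step 4: Convert to fF (multiply by 1e15).
C = 19.19 fF


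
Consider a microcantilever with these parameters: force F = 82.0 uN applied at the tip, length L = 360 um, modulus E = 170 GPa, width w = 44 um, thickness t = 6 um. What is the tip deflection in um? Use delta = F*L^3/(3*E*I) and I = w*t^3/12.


Step 1: Calculate the second moment of area.
I = w * t^3 / 12 = 44 * 6^3 / 12 = 792.0 um^4
Step 2: Convert E to consistent units (1 GPa = 1000 uN/um^2).
E = 170 GPa = 170000 uN/um^2
Step 3: Calculate tip deflection.
delta = F * L^3 / (3 * E * I)
delta = 82.0 * 360^3 / (3 * 170000 * 792.0)
delta = 9.4717 um


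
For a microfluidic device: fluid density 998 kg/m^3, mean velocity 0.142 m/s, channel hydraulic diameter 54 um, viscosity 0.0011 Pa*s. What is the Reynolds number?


Step 1: Convert Dh to meters: Dh = 54e-6 m
Step 2: Re = rho * v * Dh / mu
Re = 998 * 0.142 * 54e-6 / 0.0011
Re = 6.957


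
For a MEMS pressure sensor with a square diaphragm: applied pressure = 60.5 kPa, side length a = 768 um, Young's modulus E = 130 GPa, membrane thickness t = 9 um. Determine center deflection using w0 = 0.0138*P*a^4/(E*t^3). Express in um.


Step 1: Convert pressure to compatible units (E is in GPa, so P in GPa).
P = 60.5 kPa = 60.5e-6 GPa
Step 2: Compute numerator: 0.0138 * P * a^4.
a^4 = 768^4 = 347892350976
numerator = 0.0138 * 60.5e-6 * 347892350976 = 2.904553e+05
Step 3: Compute denominator: E * t^3 = 130 * 9^3 = 94770
Step 4: w0 = numerator / denominator = 2.904553e+05 / 94770 = 3.0648 um


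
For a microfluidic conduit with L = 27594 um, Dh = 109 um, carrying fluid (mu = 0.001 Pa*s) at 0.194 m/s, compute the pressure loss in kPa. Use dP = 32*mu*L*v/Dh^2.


Step 1: Convert to SI: L = 27594e-6 m, Dh = 109e-6 m
Step 2: dP = 32 * 0.001 * 27594e-6 * 0.194 / (109e-6)^2
Step 3: dP = 14418.28 Pa
Step 4: Convert to kPa: dP = 14.42 kPa


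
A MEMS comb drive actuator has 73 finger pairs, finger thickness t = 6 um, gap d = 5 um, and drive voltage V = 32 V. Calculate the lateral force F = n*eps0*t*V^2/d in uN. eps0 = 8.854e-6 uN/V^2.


Step 1: Parameters: n=73, eps0=8.854e-6 uN/V^2, t=6 um, V=32 V, d=5 um
Step 2: V^2 = 1024
Step 3: F = 73 * 8.854e-6 * 6 * 1024 / 5
F = 0.794 uN


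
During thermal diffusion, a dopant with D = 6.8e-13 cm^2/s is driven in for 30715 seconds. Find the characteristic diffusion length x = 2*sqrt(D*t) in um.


Step 1: Compute D*t = 6.8e-13 * 30715 = 2.08862e-08 cm^2
Step 2: sqrt(D*t) = 1.4452e-04 cm
Step 3: x = 2 * 1.4452e-04 cm = 2.8904e-04 cm
Step 4: Convert to um (1 cm = 1e4 um): x = 2.89 um


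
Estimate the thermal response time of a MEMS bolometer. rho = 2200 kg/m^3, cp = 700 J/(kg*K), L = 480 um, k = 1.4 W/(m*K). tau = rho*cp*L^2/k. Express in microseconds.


Step 1: Convert L to m: L = 480e-6 m
Step 2: L^2 = (480e-6)^2 = 2.304e-07 m^2
Step 3: tau = 2200 * 700 * 2.304e-07 / 1.4 = 2.5344e-01 s
Step 4: Convert to microseconds (multiply by 1e6).
tau = 253440.0 us


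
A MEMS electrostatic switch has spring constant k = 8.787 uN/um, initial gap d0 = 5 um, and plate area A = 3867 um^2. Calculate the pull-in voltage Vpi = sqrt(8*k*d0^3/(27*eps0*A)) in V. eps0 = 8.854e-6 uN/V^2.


Step 1: Compute numerator: 8 * k * d0^3 = 8 * 8.787 * 5^3 = 8787.0
Step 2: Compute denominator: 27 * eps0 * A = 27 * 8.854e-6 * 3867 = 0.924437
Step 3: Vpi = sqrt(8787.0 / 0.924437)
Vpi = 97.49 V
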